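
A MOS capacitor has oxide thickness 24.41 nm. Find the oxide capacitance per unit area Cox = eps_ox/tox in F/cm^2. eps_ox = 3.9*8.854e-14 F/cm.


Step 1: eps_ox = 3.9 * 8.854e-14 = 3.45306e-13 F/cm
Step 2: tox in cm = 24.41 nm * 1e-7 = 2.4410e-06 cm
Step 3: Cox = 3.45306e-13 / 2.4410e-06 = 1.41e-07 F/cm^2

1.41e-07


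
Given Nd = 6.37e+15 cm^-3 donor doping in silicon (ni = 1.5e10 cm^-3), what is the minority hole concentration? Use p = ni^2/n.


Step 1: Since Nd >> ni, n ≈ Nd = 6.37e+15 cm^-3
Step 2: p = ni^2 / n = (1.5e10)^2 / 6.37e+15
Step 3: p = 2.25e20 / 6.37e+15 = 3.53e+04 cm^-3

3.53e+04


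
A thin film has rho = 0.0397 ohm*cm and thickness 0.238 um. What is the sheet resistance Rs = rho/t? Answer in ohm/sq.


Step 1: Convert thickness to cm: t = 0.238 um = 2.3800e-05 cm
Step 2: Rs = rho / t = 0.0397 / 2.3800e-05
Step 3: Rs = 1668.1 ohm/sq

1668.1


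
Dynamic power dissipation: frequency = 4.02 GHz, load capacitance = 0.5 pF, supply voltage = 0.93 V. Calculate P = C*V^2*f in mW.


Step 1: V^2 = 0.93^2 = 0.8649 V^2
Step 2: P = C*V^2*f = 0.5e-12 F * 0.8649 * 4.02e9 Hz
Step 3: P = 1.738449e-03 W
Step 4: P = 1.738 mW

1.738


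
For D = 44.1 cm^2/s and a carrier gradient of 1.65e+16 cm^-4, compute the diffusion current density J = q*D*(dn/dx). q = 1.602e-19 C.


Step 1: J = q * D * (dn/dx)
Step 2: J = 1.602e-19 * 44.1 * 1.65e+16
Step 3: J = 1.17e-01 A/cm^2

1.17e-01


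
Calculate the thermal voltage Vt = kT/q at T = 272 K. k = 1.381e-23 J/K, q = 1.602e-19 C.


Step 1: kT = 1.381e-23 * 272 = 3.75632e-21 J
Step 2: Vt = kT/q = 3.75632e-21 / 1.602e-19
Step 3: Vt = 0.02345 V

0.02345


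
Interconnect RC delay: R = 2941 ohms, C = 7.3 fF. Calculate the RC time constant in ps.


Step 1: tau = R * C
Step 2: tau = 2941 * 7.3 fF = 2941 * 7.3e-15 F
Step 3: tau = 2.14693e-11 s = 21.4693 ps

21.4693


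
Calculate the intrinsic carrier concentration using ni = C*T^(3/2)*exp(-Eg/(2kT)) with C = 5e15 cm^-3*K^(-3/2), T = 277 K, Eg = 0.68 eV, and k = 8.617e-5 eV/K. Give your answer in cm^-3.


Step 1: Compute kT = 8.617e-5 * 277 = 0.02386909 eV
Step 2: Exponent = -Eg/(2kT) = -0.68/(2*0.02386909) = -14.24436
Step 3: T^(3/2) = 277^1.5 = 4610.20
Step 4: ni = 5e15 * 4610.20 * exp(-14.24436) = 1.50e+13 cm^-3

1.50e+13


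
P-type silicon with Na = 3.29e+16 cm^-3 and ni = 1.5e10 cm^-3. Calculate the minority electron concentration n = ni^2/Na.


Step 1: Majority hole concentration p ≈ Na = 3.29e+16 cm^-3
Step 2: n = ni^2 / Na = (1.5e10)^2 / 3.29e+16
Step 3: n = 6.84e+03 cm^-3

6.84e+03


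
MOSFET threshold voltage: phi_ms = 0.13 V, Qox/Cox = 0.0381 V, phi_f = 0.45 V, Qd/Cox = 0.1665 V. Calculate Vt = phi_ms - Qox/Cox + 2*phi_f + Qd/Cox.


Step 1: Vt = phi_ms - Qox/Cox + 2*phi_f + Qd/Cox
Step 2: Vt = 0.13 - 0.0381 + 2*0.45 + 0.1665
Step 3: Vt = 0.13 - 0.0381 + 0.9 + 0.1665
Step 4: Vt = 1.1584 V

1.1584


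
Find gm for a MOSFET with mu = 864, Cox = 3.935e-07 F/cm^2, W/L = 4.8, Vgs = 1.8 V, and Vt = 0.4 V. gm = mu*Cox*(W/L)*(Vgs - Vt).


Step 1: Vov = Vgs - Vt = 1.8 - 0.4 = 1.4 V
Step 2: gm = mu * Cox * (W/L) * Vov
Step 3: gm = 864 * 3.935e-07 * 4.8 * 1.4 = 2.28e-03 S

2.28e-03


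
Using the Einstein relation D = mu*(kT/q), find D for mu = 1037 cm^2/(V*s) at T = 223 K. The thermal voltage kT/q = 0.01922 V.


Step 1: D = mu * (kT/q)
Step 2: D = 1037 * 0.01922
Step 3: D = 19.93 cm^2/s

19.93


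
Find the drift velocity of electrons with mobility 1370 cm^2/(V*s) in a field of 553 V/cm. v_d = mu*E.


Step 1: v_d = mu * E
Step 2: v_d = 1370 * 553 = 757610
Step 3: v_d = 7.58e+05 cm/s

7.58e+05


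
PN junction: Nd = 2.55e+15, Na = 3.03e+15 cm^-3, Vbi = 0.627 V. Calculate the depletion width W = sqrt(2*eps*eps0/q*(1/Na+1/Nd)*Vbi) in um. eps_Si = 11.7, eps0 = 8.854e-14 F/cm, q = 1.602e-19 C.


Step 1: 1/Na + 1/Nd = 1/3.03e+15 + 1/2.55e+15 = 7.22190e-16
Step 2: 2*eps*eps0/q = 2*11.7*8.854e-14/1.602e-19 = 1.293281e+07
Step 3: W^2 = 1.293281e+07 * 7.22190e-16 * 0.627 = 5.85615e-09
Step 4: W = sqrt(5.85615e-09) = 7.653e-05 cm = 0.7653 um

0.7653


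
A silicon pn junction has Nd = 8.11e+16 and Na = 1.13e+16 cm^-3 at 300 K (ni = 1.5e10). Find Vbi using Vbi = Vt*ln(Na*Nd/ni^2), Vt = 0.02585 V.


Step 1: Compute Na*Nd/ni^2 = 1.13e+16 * 8.11e+16 / (1.5e10)^2 = 4.0730e+12
Step 2: ln(4.0730e+12) = 29.0354
Step 3: Vbi = 0.02585 * 29.0354 = 0.751 V

0.751


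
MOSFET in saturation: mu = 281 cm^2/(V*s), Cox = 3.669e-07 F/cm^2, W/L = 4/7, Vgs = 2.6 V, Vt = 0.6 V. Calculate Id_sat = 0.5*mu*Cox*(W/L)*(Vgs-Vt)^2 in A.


Step 1: Overdrive voltage Vov = Vgs - Vt = 2.6 - 0.6 = 2.0 V
Step 2: W/L = 4/7 = 0.571429
Step 3: Id = 0.5 * 281 * 3.669e-07 * 0.571429 * 2.0^2
Step 4: Id = 1.18e-04 A

1.18e-04


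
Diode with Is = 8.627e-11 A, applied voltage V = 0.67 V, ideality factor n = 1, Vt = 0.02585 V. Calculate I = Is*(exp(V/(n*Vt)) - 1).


Step 1: V/(n*Vt) = 0.67/(1*0.02585) = 25.9188
Step 2: exp(25.9188) = 1.8046e+11
Step 3: I = 8.627e-11 * (1.8046e+11 - 1) = 1.56e+01 A

1.56e+01


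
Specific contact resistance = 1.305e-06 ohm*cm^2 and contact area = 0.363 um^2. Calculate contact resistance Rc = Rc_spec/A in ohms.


Step 1: Convert area to cm^2: 0.363 um^2 = 3.6300e-09 cm^2
Step 2: Rc = Rc_spec / A = 1.305e-06 / 3.6300e-09
Step 3: Rc = 3.60e+02 ohms

3.60e+02


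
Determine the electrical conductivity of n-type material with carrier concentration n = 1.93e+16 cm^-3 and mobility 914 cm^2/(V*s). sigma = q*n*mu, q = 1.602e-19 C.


Step 1: sigma = q * n * mu
Step 2: sigma = 1.602e-19 * 1.93e+16 * 914
Step 3: sigma = 2.826e+00 S/cm

2.826e+00


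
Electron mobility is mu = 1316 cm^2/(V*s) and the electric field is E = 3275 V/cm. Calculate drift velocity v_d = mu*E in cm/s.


Step 1: v_d = mu * E
Step 2: v_d = 1316 * 3275 = 4309900
Step 3: v_d = 4.31e+06 cm/s

4.31e+06


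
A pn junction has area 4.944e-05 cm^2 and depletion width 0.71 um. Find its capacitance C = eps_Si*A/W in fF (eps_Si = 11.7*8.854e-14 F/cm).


Step 1: eps_Si = 11.7 * 8.854e-14 = 1.035918e-12 F/cm
Step 2: W in cm = 0.71 * 1e-4 = 7.10e-05 cm
Step 3: C = 1.035918e-12 * 4.944e-05 / 7.10e-05 = 7.213491e-13 F
Step 4: C = 721.35 fF

721.35


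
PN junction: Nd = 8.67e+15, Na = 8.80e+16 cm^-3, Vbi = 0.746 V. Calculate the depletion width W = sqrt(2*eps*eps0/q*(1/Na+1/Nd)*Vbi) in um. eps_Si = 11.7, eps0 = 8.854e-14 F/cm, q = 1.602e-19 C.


Step 1: 1/Na + 1/Nd = 1/8.80e+16 + 1/8.67e+15 = 1.26704e-16
Step 2: 2*eps*eps0/q = 2*11.7*8.854e-14/1.602e-19 = 1.293281e+07
Step 3: W^2 = 1.293281e+07 * 1.26704e-16 * 0.746 = 1.22242e-09
Step 4: W = sqrt(1.22242e-09) = 3.496e-05 cm = 0.3496 um

0.3496


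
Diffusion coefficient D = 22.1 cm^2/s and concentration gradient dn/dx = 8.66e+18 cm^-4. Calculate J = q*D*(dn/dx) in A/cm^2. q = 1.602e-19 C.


Step 1: J = q * D * (dn/dx)
Step 2: J = 1.602e-19 * 22.1 * 8.66e+18
Step 3: J = 3.07e+01 A/cm^2

3.07e+01


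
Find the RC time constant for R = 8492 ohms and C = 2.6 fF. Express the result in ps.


Step 1: tau = R * C
Step 2: tau = 8492 * 2.6 fF = 8492 * 2.6e-15 F
Step 3: tau = 2.20792e-11 s = 22.0792 ps

22.0792


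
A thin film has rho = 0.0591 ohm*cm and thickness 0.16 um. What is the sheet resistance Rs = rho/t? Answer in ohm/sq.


Step 1: Convert thickness to cm: t = 0.16 um = 1.6000e-05 cm
Step 2: Rs = rho / t = 0.0591 / 1.6000e-05
Step 3: Rs = 3693.8 ohm/sq

3693.8


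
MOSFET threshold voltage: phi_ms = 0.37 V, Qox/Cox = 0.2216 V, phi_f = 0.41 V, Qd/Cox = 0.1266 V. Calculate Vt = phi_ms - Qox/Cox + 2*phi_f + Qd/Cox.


Step 1: Vt = phi_ms - Qox/Cox + 2*phi_f + Qd/Cox
Step 2: Vt = 0.37 - 0.2216 + 2*0.41 + 0.1266
Step 3: Vt = 0.37 - 0.2216 + 0.82 + 0.1266
Step 4: Vt = 1.095 V

1.095


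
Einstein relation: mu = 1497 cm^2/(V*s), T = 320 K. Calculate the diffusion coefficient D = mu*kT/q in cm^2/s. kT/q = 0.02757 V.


Step 1: D = mu * (kT/q)
Step 2: D = 1497 * 0.02757
Step 3: D = 41.27 cm^2/s

41.27


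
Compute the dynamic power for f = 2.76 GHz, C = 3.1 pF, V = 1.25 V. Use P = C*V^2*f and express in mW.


Step 1: V^2 = 1.25^2 = 1.5625 V^2
Step 2: P = C*V^2*f = 3.1e-12 F * 1.5625 * 2.76e9 Hz
Step 3: P = 1.336875e-02 W
Step 4: P = 13.369 mW

13.369


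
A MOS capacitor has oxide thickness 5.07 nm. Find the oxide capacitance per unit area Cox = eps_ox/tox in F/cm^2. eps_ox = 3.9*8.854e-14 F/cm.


Step 1: eps_ox = 3.9 * 8.854e-14 = 3.45306e-13 F/cm
Step 2: tox in cm = 5.07 nm * 1e-7 = 5.0700e-07 cm
Step 3: Cox = 3.45306e-13 / 5.0700e-07 = 6.81e-07 F/cm^2

6.81e-07


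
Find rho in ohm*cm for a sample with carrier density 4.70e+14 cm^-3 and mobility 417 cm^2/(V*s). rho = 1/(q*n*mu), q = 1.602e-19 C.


Step 1: sigma = q * n * mu = 1.602e-19 * 4.70e+14 * 417 = 3.13976e-02 S/cm
Step 2: rho = 1 / sigma = 1 / 3.13976e-02 = 31.85 ohm*cm

31.85


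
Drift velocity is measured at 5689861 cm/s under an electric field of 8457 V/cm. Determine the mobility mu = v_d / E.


Step 1: mu = v_d / E
Step 2: mu = 5689861 / 8457
Step 3: mu = 672.8 cm^2/(V*s)

672.8


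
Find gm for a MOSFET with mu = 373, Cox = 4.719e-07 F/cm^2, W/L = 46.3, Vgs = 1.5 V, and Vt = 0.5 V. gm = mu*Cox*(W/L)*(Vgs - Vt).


Step 1: Vov = Vgs - Vt = 1.5 - 0.5 = 1.0 V
Step 2: gm = mu * Cox * (W/L) * Vov
Step 3: gm = 373 * 4.719e-07 * 46.3 * 1.0 = 8.15e-03 S

8.15e-03


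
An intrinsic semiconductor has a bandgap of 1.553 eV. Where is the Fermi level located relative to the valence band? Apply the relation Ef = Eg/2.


Step 1: For an intrinsic semiconductor, the Fermi level sits at midgap.
Step 2: Ef = Eg / 2 = 1.553 / 2 = 0.7765 eV

0.7765


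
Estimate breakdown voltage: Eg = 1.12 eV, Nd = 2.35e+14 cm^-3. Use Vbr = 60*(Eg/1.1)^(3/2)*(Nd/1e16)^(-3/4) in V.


Step 1: Eg/1.1 = 1.12/1.1 = 1.018182
Step 2: (Eg/1.1)^1.5 = 1.018182^1.5 = 1.027397
Step 3: (Nd/1e16)^(-0.75) = (0.0235)^(-0.75) = 16.660925
Step 4: Vbr = 60 * 1.027397 * 16.660925 = 1027.0 V

1027.0


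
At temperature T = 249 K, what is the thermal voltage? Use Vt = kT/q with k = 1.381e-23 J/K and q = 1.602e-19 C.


Step 1: kT = 1.381e-23 * 249 = 3.43869e-21 J
Step 2: Vt = kT/q = 3.43869e-21 / 1.602e-19
Step 3: Vt = 0.02146 V

0.02146


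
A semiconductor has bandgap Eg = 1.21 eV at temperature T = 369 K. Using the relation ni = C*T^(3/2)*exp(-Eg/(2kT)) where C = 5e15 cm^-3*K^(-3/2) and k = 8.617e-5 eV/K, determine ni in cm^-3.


Step 1: Compute kT = 8.617e-5 * 369 = 0.03179673 eV
Step 2: Exponent = -Eg/(2kT) = -1.21/(2*0.03179673) = -19.02711
Step 3: T^(3/2) = 369^1.5 = 7088.26
Step 4: ni = 5e15 * 7088.26 * exp(-19.02711) = 1.93e+11 cm^-3

1.93e+11


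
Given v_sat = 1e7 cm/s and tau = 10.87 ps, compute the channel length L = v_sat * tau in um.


Step 1: tau in seconds = 10.87 ps * 1e-12 = 1.0870e-11 s
Step 2: L = v_sat * tau = 1e7 * 1.0870e-11 = 1.0870e-04 cm
Step 3: L in um = 1.0870e-04 * 1e4 = 1.087 um

1.087


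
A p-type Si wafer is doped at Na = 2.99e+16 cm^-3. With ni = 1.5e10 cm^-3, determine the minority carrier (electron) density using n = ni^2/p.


Step 1: Majority hole concentration p ≈ Na = 2.99e+16 cm^-3
Step 2: n = ni^2 / Na = (1.5e10)^2 / 2.99e+16
Step 3: n = 7.53e+03 cm^-3

7.53e+03


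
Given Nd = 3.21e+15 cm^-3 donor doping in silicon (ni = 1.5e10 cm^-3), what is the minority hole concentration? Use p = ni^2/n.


Step 1: Since Nd >> ni, n ≈ Nd = 3.21e+15 cm^-3
Step 2: p = ni^2 / n = (1.5e10)^2 / 3.21e+15
Step 3: p = 2.25e20 / 3.21e+15 = 7.01e+04 cm^-3

7.01e+04


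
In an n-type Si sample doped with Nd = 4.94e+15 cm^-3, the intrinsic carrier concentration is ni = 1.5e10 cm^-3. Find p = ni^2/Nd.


Step 1: Since Nd >> ni, n ≈ Nd = 4.94e+15 cm^-3
Step 2: p = ni^2 / n = (1.5e10)^2 / 4.94e+15
Step 3: p = 2.25e20 / 4.94e+15 = 4.55e+04 cm^-3

4.55e+04


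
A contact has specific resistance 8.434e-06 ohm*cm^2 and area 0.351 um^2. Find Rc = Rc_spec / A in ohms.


Step 1: Convert area to cm^2: 0.351 um^2 = 3.5100e-09 cm^2
Step 2: Rc = Rc_spec / A = 8.434e-06 / 3.5100e-09
Step 3: Rc = 2.40e+03 ohms

2.40e+03


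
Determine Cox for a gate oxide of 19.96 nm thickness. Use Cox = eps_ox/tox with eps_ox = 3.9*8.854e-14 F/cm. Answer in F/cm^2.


Step 1: eps_ox = 3.9 * 8.854e-14 = 3.45306e-13 F/cm
Step 2: tox in cm = 19.96 nm * 1e-7 = 1.9960e-06 cm
Step 3: Cox = 3.45306e-13 / 1.9960e-06 = 1.73e-07 F/cm^2

1.73e-07


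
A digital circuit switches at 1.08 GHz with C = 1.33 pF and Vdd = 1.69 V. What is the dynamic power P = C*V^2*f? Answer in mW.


Step 1: V^2 = 1.69^2 = 2.8561 V^2
Step 2: P = C*V^2*f = 1.33e-12 F * 2.8561 * 1.08e9 Hz
Step 3: P = 4.10250204e-03 W
Step 4: P = 4.103 mW

4.103


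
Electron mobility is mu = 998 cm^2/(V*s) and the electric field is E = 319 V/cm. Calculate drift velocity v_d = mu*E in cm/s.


Step 1: v_d = mu * E
Step 2: v_d = 998 * 319 = 318362
Step 3: v_d = 3.18e+05 cm/s

3.18e+05


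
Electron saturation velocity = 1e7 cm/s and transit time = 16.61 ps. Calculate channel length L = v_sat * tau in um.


Step 1: tau in seconds = 16.61 ps * 1e-12 = 1.6610e-11 s
Step 2: L = v_sat * tau = 1e7 * 1.6610e-11 = 1.6610e-04 cm
Step 3: L in um = 1.6610e-04 * 1e4 = 1.661 um

1.661


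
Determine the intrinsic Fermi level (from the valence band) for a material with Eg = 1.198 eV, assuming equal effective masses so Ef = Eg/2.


Step 1: For an intrinsic semiconductor, the Fermi level sits at midgap.
Step 2: Ef = Eg / 2 = 1.198 / 2 = 0.599 eV

0.599


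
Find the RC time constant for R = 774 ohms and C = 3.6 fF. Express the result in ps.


Step 1: tau = R * C
Step 2: tau = 774 * 3.6 fF = 774 * 3.6e-15 F
Step 3: tau = 2.7864e-12 s = 2.7864 ps

2.7864


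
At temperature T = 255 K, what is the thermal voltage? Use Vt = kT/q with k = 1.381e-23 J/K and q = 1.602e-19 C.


Step 1: kT = 1.381e-23 * 255 = 3.52155e-21 J
Step 2: Vt = kT/q = 3.52155e-21 / 1.602e-19
Step 3: Vt = 0.02198 V

0.02198


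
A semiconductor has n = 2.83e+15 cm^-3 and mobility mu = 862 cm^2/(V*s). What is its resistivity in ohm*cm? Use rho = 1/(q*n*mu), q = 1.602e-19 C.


Step 1: sigma = q * n * mu = 1.602e-19 * 2.83e+15 * 862 = 3.90801e-01 S/cm
Step 2: rho = 1 / sigma = 1 / 3.90801e-01 = 2.559 ohm*cm

2.559


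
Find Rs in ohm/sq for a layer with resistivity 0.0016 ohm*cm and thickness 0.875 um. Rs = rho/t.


Step 1: Convert thickness to cm: t = 0.875 um = 8.7500e-05 cm
Step 2: Rs = rho / t = 0.0016 / 8.7500e-05
Step 3: Rs = 18.3 ohm/sq

18.3


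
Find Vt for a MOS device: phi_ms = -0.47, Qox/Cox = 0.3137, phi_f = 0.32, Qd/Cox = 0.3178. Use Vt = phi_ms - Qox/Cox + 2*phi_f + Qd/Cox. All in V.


Step 1: Vt = phi_ms - Qox/Cox + 2*phi_f + Qd/Cox
Step 2: Vt = -0.47 - 0.3137 + 2*0.32 + 0.3178
Step 3: Vt = -0.47 - 0.3137 + 0.64 + 0.3178
Step 4: Vt = 0.1741 V

0.1741


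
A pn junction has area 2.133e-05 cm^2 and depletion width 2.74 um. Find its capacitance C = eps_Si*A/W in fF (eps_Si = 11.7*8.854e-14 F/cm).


Step 1: eps_Si = 11.7 * 8.854e-14 = 1.035918e-12 F/cm
Step 2: W in cm = 2.74 * 1e-4 = 2.74e-04 cm
Step 3: C = 1.035918e-12 * 2.133e-05 / 2.74e-04 = 8.064281e-14 F
Step 4: C = 80.64 fF

80.64


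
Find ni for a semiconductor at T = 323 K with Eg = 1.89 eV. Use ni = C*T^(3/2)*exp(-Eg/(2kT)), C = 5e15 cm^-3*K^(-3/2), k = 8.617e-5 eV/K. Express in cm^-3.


Step 1: Compute kT = 8.617e-5 * 323 = 0.02783291 eV
Step 2: Exponent = -Eg/(2kT) = -1.89/(2*0.02783291) = -33.95261
Step 3: T^(3/2) = 323^1.5 = 5805.02
Step 4: ni = 5e15 * 5805.02 * exp(-33.95261) = 5.22e+04 cm^-3

5.22e+04


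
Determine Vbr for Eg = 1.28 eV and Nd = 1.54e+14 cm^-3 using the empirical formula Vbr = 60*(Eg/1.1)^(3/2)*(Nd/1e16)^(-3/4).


Step 1: Eg/1.1 = 1.28/1.1 = 1.163636
Step 2: (Eg/1.1)^1.5 = 1.163636^1.5 = 1.255237
Step 3: (Nd/1e16)^(-0.75) = (0.0154)^(-0.75) = 22.874913
Step 4: Vbr = 60 * 1.255237 * 22.874913 = 1722.8 V

1722.8


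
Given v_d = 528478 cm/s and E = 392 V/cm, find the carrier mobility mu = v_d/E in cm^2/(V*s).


Step 1: mu = v_d / E
Step 2: mu = 528478 / 392
Step 3: mu = 1348.16 cm^2/(V*s)

1348.16


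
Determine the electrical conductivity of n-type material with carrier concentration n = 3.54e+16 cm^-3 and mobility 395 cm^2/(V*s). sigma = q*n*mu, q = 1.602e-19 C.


Step 1: sigma = q * n * mu
Step 2: sigma = 1.602e-19 * 3.54e+16 * 395
Step 3: sigma = 2.240e+00 S/cm

2.240e+00


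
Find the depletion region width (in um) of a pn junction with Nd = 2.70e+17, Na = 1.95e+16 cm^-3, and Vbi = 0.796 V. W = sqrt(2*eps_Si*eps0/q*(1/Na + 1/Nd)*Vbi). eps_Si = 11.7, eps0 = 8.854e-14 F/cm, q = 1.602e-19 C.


Step 1: 1/Na + 1/Nd = 1/1.95e+16 + 1/2.70e+17 = 5.49858e-17
Step 2: 2*eps*eps0/q = 2*11.7*8.854e-14/1.602e-19 = 1.293281e+07
Step 3: W^2 = 1.293281e+07 * 5.49858e-17 * 0.796 = 5.66052e-10
Step 4: W = sqrt(5.66052e-10) = 2.379e-05 cm = 0.2379 um

0.2379


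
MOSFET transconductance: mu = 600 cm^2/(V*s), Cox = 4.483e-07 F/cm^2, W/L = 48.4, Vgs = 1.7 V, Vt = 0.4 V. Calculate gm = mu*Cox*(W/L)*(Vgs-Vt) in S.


Step 1: Vov = Vgs - Vt = 1.7 - 0.4 = 1.3 V
Step 2: gm = mu * Cox * (W/L) * Vov
Step 3: gm = 600 * 4.483e-07 * 48.4 * 1.3 = 1.69e-02 S

1.69e-02


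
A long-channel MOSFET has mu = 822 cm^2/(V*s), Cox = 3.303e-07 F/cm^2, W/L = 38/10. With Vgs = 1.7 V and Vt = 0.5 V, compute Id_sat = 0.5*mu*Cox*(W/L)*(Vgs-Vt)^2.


Step 1: Overdrive voltage Vov = Vgs - Vt = 1.7 - 0.5 = 1.2 V
Step 2: W/L = 38/10 = 3.8
Step 3: Id = 0.5 * 822 * 3.303e-07 * 3.8 * 1.2^2
Step 4: Id = 7.43e-04 A

7.43e-04


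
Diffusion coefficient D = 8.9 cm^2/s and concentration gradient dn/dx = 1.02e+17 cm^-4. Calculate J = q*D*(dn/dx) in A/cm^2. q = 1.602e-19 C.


Step 1: J = q * D * (dn/dx)
Step 2: J = 1.602e-19 * 8.9 * 1.02e+17
Step 3: J = 1.45e-01 A/cm^2

1.45e-01


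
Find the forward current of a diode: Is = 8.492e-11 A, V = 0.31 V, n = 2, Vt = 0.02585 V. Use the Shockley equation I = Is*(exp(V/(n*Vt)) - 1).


Step 1: V/(n*Vt) = 0.31/(2*0.02585) = 5.9961
Step 2: exp(5.9961) = 4.0186e+02
Step 3: I = 8.492e-11 * (4.0186e+02 - 1) = 3.40e-08 A

3.40e-08


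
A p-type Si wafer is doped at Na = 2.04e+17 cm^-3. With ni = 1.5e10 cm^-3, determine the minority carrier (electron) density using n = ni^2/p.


Step 1: Majority hole concentration p ≈ Na = 2.04e+17 cm^-3
Step 2: n = ni^2 / Na = (1.5e10)^2 / 2.04e+17
Step 3: n = 1.10e+03 cm^-3

1.10e+03


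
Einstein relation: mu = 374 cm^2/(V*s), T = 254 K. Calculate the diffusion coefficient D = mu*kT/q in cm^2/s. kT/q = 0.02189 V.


Step 1: D = mu * (kT/q)
Step 2: D = 374 * 0.02189
Step 3: D = 8.19 cm^2/s

8.19


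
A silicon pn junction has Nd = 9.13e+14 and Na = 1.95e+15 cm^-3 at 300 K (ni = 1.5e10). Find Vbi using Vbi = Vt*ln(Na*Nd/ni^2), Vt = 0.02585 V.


Step 1: Compute Na*Nd/ni^2 = 1.95e+15 * 9.13e+14 / (1.5e10)^2 = 7.9127e+09
Step 2: ln(7.9127e+09) = 22.7917
Step 3: Vbi = 0.02585 * 22.7917 = 0.589 V

0.589


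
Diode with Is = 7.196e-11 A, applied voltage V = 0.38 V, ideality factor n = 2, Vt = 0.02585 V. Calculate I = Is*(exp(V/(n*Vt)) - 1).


Step 1: V/(n*Vt) = 0.38/(2*0.02585) = 7.3501
Step 2: exp(7.3501) = 1.5564e+03
Step 3: I = 7.196e-11 * (1.5564e+03 - 1) = 1.12e-07 A

1.12e-07


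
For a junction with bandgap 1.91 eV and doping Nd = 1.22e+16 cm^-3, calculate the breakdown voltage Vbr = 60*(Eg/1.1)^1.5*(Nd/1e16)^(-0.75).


Step 1: Eg/1.1 = 1.91/1.1 = 1.736364
Step 2: (Eg/1.1)^1.5 = 1.736364^1.5 = 2.288027
Step 3: (Nd/1e16)^(-0.75) = (1.22)^(-0.75) = 0.861450
Step 4: Vbr = 60 * 2.288027 * 0.861450 = 118.3 V

118.3


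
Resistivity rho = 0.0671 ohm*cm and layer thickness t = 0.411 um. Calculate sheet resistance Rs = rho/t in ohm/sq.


Step 1: Convert thickness to cm: t = 0.411 um = 4.1100e-05 cm
Step 2: Rs = rho / t = 0.0671 / 4.1100e-05
Step 3: Rs = 1632.6 ohm/sq

1632.6


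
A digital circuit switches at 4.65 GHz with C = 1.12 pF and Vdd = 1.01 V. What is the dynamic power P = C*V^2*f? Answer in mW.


Step 1: V^2 = 1.01^2 = 1.0201 V^2
Step 2: P = C*V^2*f = 1.12e-12 F * 1.0201 * 4.65e9 Hz
Step 3: P = 5.3126808e-03 W
Step 4: P = 5.313 mW

5.313


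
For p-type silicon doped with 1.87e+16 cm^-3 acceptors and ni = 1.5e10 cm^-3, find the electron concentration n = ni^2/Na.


Step 1: Majority hole concentration p ≈ Na = 1.87e+16 cm^-3
Step 2: n = ni^2 / Na = (1.5e10)^2 / 1.87e+16
Step 3: n = 1.20e+04 cm^-3

1.20e+04


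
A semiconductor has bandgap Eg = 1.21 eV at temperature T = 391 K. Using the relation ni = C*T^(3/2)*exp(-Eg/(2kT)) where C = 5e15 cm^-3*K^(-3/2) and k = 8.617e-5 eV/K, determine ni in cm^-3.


Step 1: Compute kT = 8.617e-5 * 391 = 0.03369247 eV
Step 2: Exponent = -Eg/(2kT) = -1.21/(2*0.03369247) = -17.95653
Step 3: T^(3/2) = 391^1.5 = 7731.52
Step 4: ni = 5e15 * 7731.52 * exp(-17.95653) = 6.15e+11 cm^-3

6.15e+11


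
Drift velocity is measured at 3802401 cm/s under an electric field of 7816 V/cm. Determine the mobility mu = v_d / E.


Step 1: mu = v_d / E
Step 2: mu = 3802401 / 7816
Step 3: mu = 486.49 cm^2/(V*s)

486.49


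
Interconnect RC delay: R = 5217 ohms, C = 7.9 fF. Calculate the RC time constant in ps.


Step 1: tau = R * C
Step 2: tau = 5217 * 7.9 fF = 5217 * 7.9e-15 F
Step 3: tau = 4.12143e-11 s = 41.2143 ps

41.2143


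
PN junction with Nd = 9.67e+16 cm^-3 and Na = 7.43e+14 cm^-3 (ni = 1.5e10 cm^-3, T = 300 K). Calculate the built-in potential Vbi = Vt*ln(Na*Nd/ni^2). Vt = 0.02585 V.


Step 1: Compute Na*Nd/ni^2 = 7.43e+14 * 9.67e+16 / (1.5e10)^2 = 3.1932e+11
Step 2: ln(3.1932e+11) = 26.4895
Step 3: Vbi = 0.02585 * 26.4895 = 0.685 V

0.685


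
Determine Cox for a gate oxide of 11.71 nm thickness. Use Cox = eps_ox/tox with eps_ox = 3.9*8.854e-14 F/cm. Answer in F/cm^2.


Step 1: eps_ox = 3.9 * 8.854e-14 = 3.45306e-13 F/cm
Step 2: tox in cm = 11.71 nm * 1e-7 = 1.1710e-06 cm
Step 3: Cox = 3.45306e-13 / 1.1710e-06 = 2.95e-07 F/cm^2

2.95e-07


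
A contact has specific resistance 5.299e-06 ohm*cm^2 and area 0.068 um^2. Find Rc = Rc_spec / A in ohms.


Step 1: Convert area to cm^2: 0.068 um^2 = 6.8000e-10 cm^2
Step 2: Rc = Rc_spec / A = 5.299e-06 / 6.8000e-10
Step 3: Rc = 7.79e+03 ohms

7.79e+03


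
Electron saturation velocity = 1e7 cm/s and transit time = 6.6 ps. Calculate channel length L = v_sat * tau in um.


Step 1: tau in seconds = 6.6 ps * 1e-12 = 6.6000e-12 s
Step 2: L = v_sat * tau = 1e7 * 6.6000e-12 = 6.6000e-05 cm
Step 3: L in um = 6.6000e-05 * 1e4 = 0.66 um

0.66


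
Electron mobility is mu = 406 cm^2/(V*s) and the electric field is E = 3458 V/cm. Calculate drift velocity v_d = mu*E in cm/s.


Step 1: v_d = mu * E
Step 2: v_d = 406 * 3458 = 1403948
Step 3: v_d = 1.40e+06 cm/s

1.40e+06


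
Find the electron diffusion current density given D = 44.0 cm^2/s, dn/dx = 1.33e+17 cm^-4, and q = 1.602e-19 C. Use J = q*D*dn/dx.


Step 1: J = q * D * (dn/dx)
Step 2: J = 1.602e-19 * 44.0 * 1.33e+17
Step 3: J = 9.37e-01 A/cm^2

9.37e-01


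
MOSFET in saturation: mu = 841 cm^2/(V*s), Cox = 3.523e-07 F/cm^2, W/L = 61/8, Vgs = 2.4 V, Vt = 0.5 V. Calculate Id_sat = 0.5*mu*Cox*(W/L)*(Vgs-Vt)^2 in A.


Step 1: Overdrive voltage Vov = Vgs - Vt = 2.4 - 0.5 = 1.9 V
Step 2: W/L = 61/8 = 7.625
Step 3: Id = 0.5 * 841 * 3.523e-07 * 7.625 * 1.9^2
Step 4: Id = 4.08e-03 A

4.08e-03


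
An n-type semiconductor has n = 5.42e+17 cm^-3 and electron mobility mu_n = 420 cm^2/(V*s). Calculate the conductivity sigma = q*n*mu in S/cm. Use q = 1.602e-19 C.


Step 1: sigma = q * n * mu
Step 2: sigma = 1.602e-19 * 5.42e+17 * 420
Step 3: sigma = 3.647e+01 S/cm

3.647e+01


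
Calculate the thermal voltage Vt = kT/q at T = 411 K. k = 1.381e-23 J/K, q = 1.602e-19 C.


Step 1: kT = 1.381e-23 * 411 = 5.67591e-21 J
Step 2: Vt = kT/q = 5.67591e-21 / 1.602e-19
Step 3: Vt = 0.03543 V

0.03543


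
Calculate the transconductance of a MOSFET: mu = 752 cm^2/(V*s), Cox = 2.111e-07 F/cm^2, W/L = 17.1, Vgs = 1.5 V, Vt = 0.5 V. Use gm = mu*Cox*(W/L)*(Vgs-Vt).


Step 1: Vov = Vgs - Vt = 1.5 - 0.5 = 1.0 V
Step 2: gm = mu * Cox * (W/L) * Vov
Step 3: gm = 752 * 2.111e-07 * 17.1 * 1.0 = 2.71e-03 S

2.71e-03


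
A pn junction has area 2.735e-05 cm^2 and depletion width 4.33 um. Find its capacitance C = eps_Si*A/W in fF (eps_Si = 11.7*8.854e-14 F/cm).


Step 1: eps_Si = 11.7 * 8.854e-14 = 1.035918e-12 F/cm
Step 2: W in cm = 4.33 * 1e-4 = 4.33e-04 cm
Step 3: C = 1.035918e-12 * 2.735e-05 / 4.33e-04 = 6.543270e-14 F
Step 4: C = 65.43 fF

65.43


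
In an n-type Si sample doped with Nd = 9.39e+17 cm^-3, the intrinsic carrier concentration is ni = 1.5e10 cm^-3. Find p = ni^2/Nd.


Step 1: Since Nd >> ni, n ≈ Nd = 9.39e+17 cm^-3
Step 2: p = ni^2 / n = (1.5e10)^2 / 9.39e+17
Step 3: p = 2.25e20 / 9.39e+17 = 2.40e+02 cm^-3

2.40e+02


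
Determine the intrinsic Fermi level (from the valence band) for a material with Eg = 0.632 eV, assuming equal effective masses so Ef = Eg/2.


Step 1: For an intrinsic semiconductor, the Fermi level sits at midgap.
Step 2: Ef = Eg / 2 = 0.632 / 2 = 0.316 eV

0.316


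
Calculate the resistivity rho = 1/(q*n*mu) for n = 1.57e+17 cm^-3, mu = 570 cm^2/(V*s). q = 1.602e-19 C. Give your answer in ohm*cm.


Step 1: sigma = q * n * mu = 1.602e-19 * 1.57e+17 * 570 = 1.43363e+01 S/cm
Step 2: rho = 1 / sigma = 1 / 1.43363e+01 = 0.06975 ohm*cm

0.06975


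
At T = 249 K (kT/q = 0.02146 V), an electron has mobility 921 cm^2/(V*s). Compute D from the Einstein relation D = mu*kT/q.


Step 1: D = mu * (kT/q)
Step 2: D = 921 * 0.02146
Step 3: D = 19.76 cm^2/s

19.76


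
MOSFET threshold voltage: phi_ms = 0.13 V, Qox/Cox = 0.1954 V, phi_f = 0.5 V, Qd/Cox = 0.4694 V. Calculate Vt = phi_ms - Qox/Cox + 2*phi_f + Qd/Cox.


Step 1: Vt = phi_ms - Qox/Cox + 2*phi_f + Qd/Cox
Step 2: Vt = 0.13 - 0.1954 + 2*0.5 + 0.4694
Step 3: Vt = 0.13 - 0.1954 + 1.0 + 0.4694
Step 4: Vt = 1.404 V

1.404


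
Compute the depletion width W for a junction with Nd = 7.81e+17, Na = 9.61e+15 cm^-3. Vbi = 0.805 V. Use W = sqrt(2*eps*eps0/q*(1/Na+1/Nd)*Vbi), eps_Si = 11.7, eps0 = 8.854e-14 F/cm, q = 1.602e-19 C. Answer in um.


Step 1: 1/Na + 1/Nd = 1/9.61e+15 + 1/7.81e+17 = 1.05339e-16
Step 2: 2*eps*eps0/q = 2*11.7*8.854e-14/1.602e-19 = 1.293281e+07
Step 3: W^2 = 1.293281e+07 * 1.05339e-16 * 0.805 = 1.09668e-09
Step 4: W = sqrt(1.09668e-09) = 3.312e-05 cm = 0.3312 um

0.3312


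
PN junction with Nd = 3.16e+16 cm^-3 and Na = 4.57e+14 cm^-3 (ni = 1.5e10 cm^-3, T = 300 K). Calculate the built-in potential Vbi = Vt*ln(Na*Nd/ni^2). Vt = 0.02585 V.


Step 1: Compute Na*Nd/ni^2 = 4.57e+14 * 3.16e+16 / (1.5e10)^2 = 6.4183e+10
Step 2: ln(6.4183e+10) = 24.8850
Step 3: Vbi = 0.02585 * 24.8850 = 0.643 V

0.643


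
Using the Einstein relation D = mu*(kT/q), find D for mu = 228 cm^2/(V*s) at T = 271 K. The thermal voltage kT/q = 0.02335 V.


Step 1: D = mu * (kT/q)
Step 2: D = 228 * 0.02335
Step 3: D = 5.32 cm^2/s

5.32


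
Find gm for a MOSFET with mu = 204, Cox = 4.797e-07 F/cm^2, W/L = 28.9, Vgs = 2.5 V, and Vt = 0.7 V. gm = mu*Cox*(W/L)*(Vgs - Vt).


Step 1: Vov = Vgs - Vt = 2.5 - 0.7 = 1.8 V
Step 2: gm = mu * Cox * (W/L) * Vov
Step 3: gm = 204 * 4.797e-07 * 28.9 * 1.8 = 5.09e-03 S

5.09e-03


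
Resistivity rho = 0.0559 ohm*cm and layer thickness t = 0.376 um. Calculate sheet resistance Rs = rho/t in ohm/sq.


Step 1: Convert thickness to cm: t = 0.376 um = 3.7600e-05 cm
Step 2: Rs = rho / t = 0.0559 / 3.7600e-05
Step 3: Rs = 1486.7 ohm/sq

1486.7


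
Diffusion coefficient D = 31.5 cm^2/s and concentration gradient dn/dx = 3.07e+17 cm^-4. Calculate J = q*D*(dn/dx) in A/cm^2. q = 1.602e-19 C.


Step 1: J = q * D * (dn/dx)
Step 2: J = 1.602e-19 * 31.5 * 3.07e+17
Step 3: J = 1.55e+00 A/cm^2

1.55e+00


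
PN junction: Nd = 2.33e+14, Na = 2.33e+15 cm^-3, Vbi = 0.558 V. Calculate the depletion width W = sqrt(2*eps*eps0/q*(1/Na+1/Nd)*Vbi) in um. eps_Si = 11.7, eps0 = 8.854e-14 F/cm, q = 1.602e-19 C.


Step 1: 1/Na + 1/Nd = 1/2.33e+15 + 1/2.33e+14 = 4.72103e-15
Step 2: 2*eps*eps0/q = 2*11.7*8.854e-14/1.602e-19 = 1.293281e+07
Step 3: W^2 = 1.293281e+07 * 4.72103e-15 * 0.558 = 3.40694e-08
Step 4: W = sqrt(3.40694e-08) = 1.846e-04 cm = 1.846 um

1.846


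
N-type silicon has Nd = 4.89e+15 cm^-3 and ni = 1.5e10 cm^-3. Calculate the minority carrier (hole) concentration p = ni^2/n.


Step 1: Since Nd >> ni, n ≈ Nd = 4.89e+15 cm^-3
Step 2: p = ni^2 / n = (1.5e10)^2 / 4.89e+15
Step 3: p = 2.25e20 / 4.89e+15 = 4.60e+04 cm^-3

4.60e+04


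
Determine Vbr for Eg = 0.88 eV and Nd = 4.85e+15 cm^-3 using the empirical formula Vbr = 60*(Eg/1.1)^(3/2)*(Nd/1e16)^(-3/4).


Step 1: Eg/1.1 = 0.88/1.1 = 0.800000
Step 2: (Eg/1.1)^1.5 = 0.800000^1.5 = 0.715542
Step 3: (Nd/1e16)^(-0.75) = (0.485)^(-0.75) = 1.720655
Step 4: Vbr = 60 * 0.715542 * 1.720655 = 73.9 V

73.9


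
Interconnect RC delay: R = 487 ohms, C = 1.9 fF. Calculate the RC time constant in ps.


Step 1: tau = R * C
Step 2: tau = 487 * 1.9 fF = 487 * 1.9e-15 F
Step 3: tau = 9.253e-13 s = 0.9253 ps

0.9253


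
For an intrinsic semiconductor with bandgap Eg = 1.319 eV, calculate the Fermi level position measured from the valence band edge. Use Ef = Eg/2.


Step 1: For an intrinsic semiconductor, the Fermi level sits at midgap.
Step 2: Ef = Eg / 2 = 1.319 / 2 = 0.6595 eV

0.6595


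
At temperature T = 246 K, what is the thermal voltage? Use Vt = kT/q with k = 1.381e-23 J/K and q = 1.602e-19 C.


Step 1: kT = 1.381e-23 * 246 = 3.39726e-21 J
Step 2: Vt = kT/q = 3.39726e-21 / 1.602e-19
Step 3: Vt = 0.02121 V

0.02121


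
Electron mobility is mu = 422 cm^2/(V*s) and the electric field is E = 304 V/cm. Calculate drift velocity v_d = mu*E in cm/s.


Step 1: v_d = mu * E
Step 2: v_d = 422 * 304 = 128288
Step 3: v_d = 1.28e+05 cm/s

1.28e+05


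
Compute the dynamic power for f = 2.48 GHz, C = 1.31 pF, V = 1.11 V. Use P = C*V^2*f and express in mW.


Step 1: V^2 = 1.11^2 = 1.2321 V^2
Step 2: P = C*V^2*f = 1.31e-12 F * 1.2321 * 2.48e9 Hz
Step 3: P = 4.00284648e-03 W
Step 4: P = 4.003 mW

4.003


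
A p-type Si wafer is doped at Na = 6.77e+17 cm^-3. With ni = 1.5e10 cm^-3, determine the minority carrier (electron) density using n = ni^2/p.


Step 1: Majority hole concentration p ≈ Na = 6.77e+17 cm^-3
Step 2: n = ni^2 / Na = (1.5e10)^2 / 6.77e+17
Step 3: n = 3.32e+02 cm^-3

3.32e+02


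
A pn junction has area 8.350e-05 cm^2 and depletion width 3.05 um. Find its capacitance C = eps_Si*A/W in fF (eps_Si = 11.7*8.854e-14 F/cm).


Step 1: eps_Si = 11.7 * 8.854e-14 = 1.035918e-12 F/cm
Step 2: W in cm = 3.05 * 1e-4 = 3.05e-04 cm
Step 3: C = 1.035918e-12 * 8.350e-05 / 3.05e-04 = 2.836038e-13 F
Step 4: C = 283.6 fF

283.6


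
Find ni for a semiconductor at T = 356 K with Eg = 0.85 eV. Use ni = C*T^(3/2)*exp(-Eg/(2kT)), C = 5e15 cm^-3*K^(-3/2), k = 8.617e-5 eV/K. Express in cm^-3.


Step 1: Compute kT = 8.617e-5 * 356 = 0.03067652 eV
Step 2: Exponent = -Eg/(2kT) = -0.85/(2*0.03067652) = -13.85424
Step 3: T^(3/2) = 356^1.5 = 6716.99
Step 4: ni = 5e15 * 6716.99 * exp(-13.85424) = 3.23e+13 cm^-3

3.23e+13


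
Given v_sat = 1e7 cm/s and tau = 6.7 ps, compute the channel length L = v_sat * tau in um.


Step 1: tau in seconds = 6.7 ps * 1e-12 = 6.7000e-12 s
Step 2: L = v_sat * tau = 1e7 * 6.7000e-12 = 6.7000e-05 cm
Step 3: L in um = 6.7000e-05 * 1e4 = 0.67 um

0.67


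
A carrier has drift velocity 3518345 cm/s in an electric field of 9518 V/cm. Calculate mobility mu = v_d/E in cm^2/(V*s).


Step 1: mu = v_d / E
Step 2: mu = 3518345 / 9518
Step 3: mu = 369.65 cm^2/(V*s)

369.65


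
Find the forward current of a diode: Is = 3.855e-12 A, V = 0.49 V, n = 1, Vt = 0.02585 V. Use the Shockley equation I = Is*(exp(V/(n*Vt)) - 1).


Step 1: V/(n*Vt) = 0.49/(1*0.02585) = 18.9555
Step 2: exp(18.9555) = 1.7071e+08
Step 3: I = 3.855e-12 * (1.7071e+08 - 1) = 6.58e-04 A

6.58e-04


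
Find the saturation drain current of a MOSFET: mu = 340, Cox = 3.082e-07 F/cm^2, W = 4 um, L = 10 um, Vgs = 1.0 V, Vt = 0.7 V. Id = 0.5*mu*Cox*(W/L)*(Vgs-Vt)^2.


Step 1: Overdrive voltage Vov = Vgs - Vt = 1.0 - 0.7 = 0.3 V
Step 2: W/L = 4/10 = 0.4
Step 3: Id = 0.5 * 340 * 3.082e-07 * 0.4 * 0.3^2
Step 4: Id = 1.89e-06 A

1.89e-06


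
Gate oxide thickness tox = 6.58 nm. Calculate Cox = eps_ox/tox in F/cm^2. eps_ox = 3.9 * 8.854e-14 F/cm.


Step 1: eps_ox = 3.9 * 8.854e-14 = 3.45306e-13 F/cm
Step 2: tox in cm = 6.58 nm * 1e-7 = 6.5800e-07 cm
Step 3: Cox = 3.45306e-13 / 6.5800e-07 = 5.25e-07 F/cm^2

5.25e-07


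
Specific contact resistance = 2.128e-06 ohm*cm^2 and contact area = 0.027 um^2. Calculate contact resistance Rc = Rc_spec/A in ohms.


Step 1: Convert area to cm^2: 0.027 um^2 = 2.7000e-10 cm^2
Step 2: Rc = Rc_spec / A = 2.128e-06 / 2.7000e-10
Step 3: Rc = 7.88e+03 ohms

7.88e+03


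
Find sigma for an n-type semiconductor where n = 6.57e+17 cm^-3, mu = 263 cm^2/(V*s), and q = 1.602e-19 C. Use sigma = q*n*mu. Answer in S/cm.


Step 1: sigma = q * n * mu
Step 2: sigma = 1.602e-19 * 6.57e+17 * 263
Step 3: sigma = 2.768e+01 S/cm

2.768e+01


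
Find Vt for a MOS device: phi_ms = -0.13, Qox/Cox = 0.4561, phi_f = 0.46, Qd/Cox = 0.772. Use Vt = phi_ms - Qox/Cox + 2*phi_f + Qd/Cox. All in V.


Step 1: Vt = phi_ms - Qox/Cox + 2*phi_f + Qd/Cox
Step 2: Vt = -0.13 - 0.4561 + 2*0.46 + 0.772
Step 3: Vt = -0.13 - 0.4561 + 0.92 + 0.772
Step 4: Vt = 1.1059 V

1.1059


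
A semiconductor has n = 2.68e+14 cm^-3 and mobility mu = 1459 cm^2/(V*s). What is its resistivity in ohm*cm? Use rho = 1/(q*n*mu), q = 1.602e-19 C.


Step 1: sigma = q * n * mu = 1.602e-19 * 2.68e+14 * 1459 = 6.26401e-02 S/cm
Step 2: rho = 1 / sigma = 1 / 6.26401e-02 = 15.96 ohm*cm

15.96


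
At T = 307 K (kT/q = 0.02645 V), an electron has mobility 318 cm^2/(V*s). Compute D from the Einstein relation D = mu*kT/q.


Step 1: D = mu * (kT/q)
Step 2: D = 318 * 0.02645
Step 3: D = 8.41 cm^2/s

8.41


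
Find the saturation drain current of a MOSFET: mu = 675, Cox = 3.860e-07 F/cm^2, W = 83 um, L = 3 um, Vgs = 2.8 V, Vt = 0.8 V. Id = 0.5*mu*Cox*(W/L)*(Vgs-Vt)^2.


Step 1: Overdrive voltage Vov = Vgs - Vt = 2.8 - 0.8 = 2.0 V
Step 2: W/L = 83/3 = 27.6667
Step 3: Id = 0.5 * 675 * 3.860e-07 * 27.6667 * 2.0^2
Step 4: Id = 1.44e-02 A

1.44e-02


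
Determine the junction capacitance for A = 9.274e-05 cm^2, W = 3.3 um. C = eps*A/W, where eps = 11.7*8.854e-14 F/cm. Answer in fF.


Step 1: eps_Si = 11.7 * 8.854e-14 = 1.035918e-12 F/cm
Step 2: W in cm = 3.3 * 1e-4 = 3.30e-04 cm
Step 3: C = 1.035918e-12 * 9.274e-05 / 3.30e-04 = 2.911243e-13 F
Step 4: C = 291.12 fF

291.12


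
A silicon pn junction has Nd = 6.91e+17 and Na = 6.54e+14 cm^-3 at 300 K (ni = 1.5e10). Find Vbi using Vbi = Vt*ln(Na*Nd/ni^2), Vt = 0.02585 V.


Step 1: Compute Na*Nd/ni^2 = 6.54e+14 * 6.91e+17 / (1.5e10)^2 = 2.0085e+12
Step 2: ln(2.0085e+12) = 28.3284
Step 3: Vbi = 0.02585 * 28.3284 = 0.732 V

0.732


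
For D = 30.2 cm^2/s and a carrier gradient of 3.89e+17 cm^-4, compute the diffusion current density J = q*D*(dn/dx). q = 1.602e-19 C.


Step 1: J = q * D * (dn/dx)
Step 2: J = 1.602e-19 * 30.2 * 3.89e+17
Step 3: J = 1.88e+00 A/cm^2

1.88e+00


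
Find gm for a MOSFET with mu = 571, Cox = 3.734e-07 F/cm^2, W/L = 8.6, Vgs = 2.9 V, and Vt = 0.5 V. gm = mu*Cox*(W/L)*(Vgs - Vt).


Step 1: Vov = Vgs - Vt = 2.9 - 0.5 = 2.4 V
Step 2: gm = mu * Cox * (W/L) * Vov
Step 3: gm = 571 * 3.734e-07 * 8.6 * 2.4 = 4.40e-03 S

4.40e-03


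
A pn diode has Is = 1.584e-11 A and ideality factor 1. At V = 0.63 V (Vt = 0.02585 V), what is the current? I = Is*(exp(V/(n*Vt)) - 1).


Step 1: V/(n*Vt) = 0.63/(1*0.02585) = 24.3714
Step 2: exp(24.3714) = 3.8403e+10
Step 3: I = 1.584e-11 * (3.8403e+10 - 1) = 6.08e-01 A

6.08e-01


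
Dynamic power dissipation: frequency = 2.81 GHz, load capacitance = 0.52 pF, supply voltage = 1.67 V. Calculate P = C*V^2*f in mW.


Step 1: V^2 = 1.67^2 = 2.7889 V^2
Step 2: P = C*V^2*f = 0.52e-12 F * 2.7889 * 2.81e9 Hz
Step 3: P = 4.07514068e-03 W
Step 4: P = 4.075 mW

4.075


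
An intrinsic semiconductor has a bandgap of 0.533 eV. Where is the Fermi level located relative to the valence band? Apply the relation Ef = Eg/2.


Step 1: For an intrinsic semiconductor, the Fermi level sits at midgap.
Step 2: Ef = Eg / 2 = 0.533 / 2 = 0.2665 eV

0.2665


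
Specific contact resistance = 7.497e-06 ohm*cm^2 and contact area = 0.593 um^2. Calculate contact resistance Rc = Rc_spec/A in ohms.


Step 1: Convert area to cm^2: 0.593 um^2 = 5.9300e-09 cm^2
Step 2: Rc = Rc_spec / A = 7.497e-06 / 5.9300e-09
Step 3: Rc = 1.26e+03 ohms

1.26e+03


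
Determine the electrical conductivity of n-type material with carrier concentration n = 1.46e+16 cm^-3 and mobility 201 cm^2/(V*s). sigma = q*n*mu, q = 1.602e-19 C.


Step 1: sigma = q * n * mu
Step 2: sigma = 1.602e-19 * 1.46e+16 * 201
Step 3: sigma = 4.701e-01 S/cm

4.701e-01


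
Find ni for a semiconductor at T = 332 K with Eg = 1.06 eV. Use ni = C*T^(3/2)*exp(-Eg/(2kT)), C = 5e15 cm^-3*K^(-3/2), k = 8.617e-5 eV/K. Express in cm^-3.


Step 1: Compute kT = 8.617e-5 * 332 = 0.02860844 eV
Step 2: Exponent = -Eg/(2kT) = -1.06/(2*0.02860844) = -18.52600
Step 3: T^(3/2) = 332^1.5 = 6049.33
Step 4: ni = 5e15 * 6049.33 * exp(-18.52600) = 2.72e+11 cm^-3

2.72e+11


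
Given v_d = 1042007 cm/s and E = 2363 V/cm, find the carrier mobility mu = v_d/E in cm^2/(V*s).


Step 1: mu = v_d / E
Step 2: mu = 1042007 / 2363
Step 3: mu = 440.97 cm^2/(V*s)

440.97


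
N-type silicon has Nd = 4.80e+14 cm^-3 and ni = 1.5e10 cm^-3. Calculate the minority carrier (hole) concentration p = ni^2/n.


Step 1: Since Nd >> ni, n ≈ Nd = 4.80e+14 cm^-3
Step 2: p = ni^2 / n = (1.5e10)^2 / 4.80e+14
Step 3: p = 2.25e20 / 4.80e+14 = 4.69e+05 cm^-3

4.69e+05


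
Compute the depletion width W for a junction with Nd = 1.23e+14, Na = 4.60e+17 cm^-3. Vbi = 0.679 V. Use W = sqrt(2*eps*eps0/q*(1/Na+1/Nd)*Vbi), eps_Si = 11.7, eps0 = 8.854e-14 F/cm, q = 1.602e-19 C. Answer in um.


Step 1: 1/Na + 1/Nd = 1/4.60e+17 + 1/1.23e+14 = 8.13226e-15
Step 2: 2*eps*eps0/q = 2*11.7*8.854e-14/1.602e-19 = 1.293281e+07
Step 3: W^2 = 1.293281e+07 * 8.13226e-15 * 0.679 = 7.14124e-08
Step 4: W = sqrt(7.14124e-08) = 2.672e-04 cm = 2.672 um

2.672


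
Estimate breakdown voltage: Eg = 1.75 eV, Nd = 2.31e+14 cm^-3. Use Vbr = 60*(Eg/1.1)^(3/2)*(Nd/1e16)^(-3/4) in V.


Step 1: Eg/1.1 = 1.75/1.1 = 1.590909
Step 2: (Eg/1.1)^1.5 = 1.590909^1.5 = 2.006633
Step 3: (Nd/1e16)^(-0.75) = (0.0231)^(-0.75) = 16.876835
Step 4: Vbr = 60 * 2.006633 * 16.876835 = 2031.9 V

2031.9


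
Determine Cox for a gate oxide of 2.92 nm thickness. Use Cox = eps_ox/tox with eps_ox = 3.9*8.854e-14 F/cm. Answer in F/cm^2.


Step 1: eps_ox = 3.9 * 8.854e-14 = 3.45306e-13 F/cm
Step 2: tox in cm = 2.92 nm * 1e-7 = 2.9200e-07 cm
Step 3: Cox = 3.45306e-13 / 2.9200e-07 = 1.18e-06 F/cm^2

1.18e-06


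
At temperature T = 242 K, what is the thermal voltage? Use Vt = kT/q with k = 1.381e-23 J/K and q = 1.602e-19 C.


Step 1: kT = 1.381e-23 * 242 = 3.34202e-21 J
Step 2: Vt = kT/q = 3.34202e-21 / 1.602e-19
Step 3: Vt = 0.02086 V

0.02086


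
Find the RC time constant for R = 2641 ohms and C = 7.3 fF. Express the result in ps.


Step 1: tau = R * C
Step 2: tau = 2641 * 7.3 fF = 2641 * 7.3e-15 F
Step 3: tau = 1.92793e-11 s = 19.2793 ps

19.2793


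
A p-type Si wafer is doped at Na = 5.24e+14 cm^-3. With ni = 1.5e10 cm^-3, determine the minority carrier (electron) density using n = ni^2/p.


Step 1: Majority hole concentration p ≈ Na = 5.24e+14 cm^-3
Step 2: n = ni^2 / Na = (1.5e10)^2 / 5.24e+14
Step 3: n = 4.29e+05 cm^-3

4.29e+05


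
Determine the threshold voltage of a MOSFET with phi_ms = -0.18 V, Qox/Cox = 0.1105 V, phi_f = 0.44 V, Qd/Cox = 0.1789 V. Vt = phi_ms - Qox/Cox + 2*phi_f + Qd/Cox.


Step 1: Vt = phi_ms - Qox/Cox + 2*phi_f + Qd/Cox
Step 2: Vt = -0.18 - 0.1105 + 2*0.44 + 0.1789
Step 3: Vt = -0.18 - 0.1105 + 0.88 + 0.1789
Step 4: Vt = 0.7684 V

0.7684


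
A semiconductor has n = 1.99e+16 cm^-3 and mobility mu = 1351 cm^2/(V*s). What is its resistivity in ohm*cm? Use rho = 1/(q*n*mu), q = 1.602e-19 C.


Step 1: sigma = q * n * mu = 1.602e-19 * 1.99e+16 * 1351 = 4.30696e+00 S/cm
Step 2: rho = 1 / sigma = 1 / 4.30696e+00 = 0.2322 ohm*cm

0.2322
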